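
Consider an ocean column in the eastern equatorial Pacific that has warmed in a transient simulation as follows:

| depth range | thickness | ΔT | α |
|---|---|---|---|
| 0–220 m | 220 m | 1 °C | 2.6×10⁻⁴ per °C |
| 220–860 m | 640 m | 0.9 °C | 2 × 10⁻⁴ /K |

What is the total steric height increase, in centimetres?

1 × 2.6×10⁻⁴ × 220 = 0.05720 m
2×10⁻⁴ × 640 × 0.9 = 0.11520 m
Δh = 0.05720 + 0.11520 = 0.17240 m ≈ 17.2 cm

17.2 cm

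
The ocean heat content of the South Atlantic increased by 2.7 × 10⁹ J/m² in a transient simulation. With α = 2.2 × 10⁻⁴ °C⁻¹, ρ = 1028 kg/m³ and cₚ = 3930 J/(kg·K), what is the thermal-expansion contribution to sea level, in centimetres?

14.7 cm

Δh = αQ/(ρcₚ) = 2.2×10⁻⁴ × 2.7×10⁹ / (1028 × 3930) ≈ 0.14703 m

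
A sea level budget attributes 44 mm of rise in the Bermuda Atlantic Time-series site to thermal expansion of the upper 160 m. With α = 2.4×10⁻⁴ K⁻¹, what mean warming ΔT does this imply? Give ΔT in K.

ΔT = Δh/(αH) = 0.044 / (2.4×10⁻⁴ × 160) ≈ 1.146 K

about 1.15 K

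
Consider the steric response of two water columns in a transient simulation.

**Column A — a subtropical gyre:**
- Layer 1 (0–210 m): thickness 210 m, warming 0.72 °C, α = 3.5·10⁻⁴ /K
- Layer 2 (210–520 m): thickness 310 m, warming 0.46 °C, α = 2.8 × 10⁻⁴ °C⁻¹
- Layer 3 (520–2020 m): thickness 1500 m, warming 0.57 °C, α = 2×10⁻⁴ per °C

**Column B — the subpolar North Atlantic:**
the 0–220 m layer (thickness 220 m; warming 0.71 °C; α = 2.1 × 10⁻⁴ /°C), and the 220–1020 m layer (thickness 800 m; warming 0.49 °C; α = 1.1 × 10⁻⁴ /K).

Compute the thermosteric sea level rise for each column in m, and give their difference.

A 0–210 m: 0.72 × 3.5×10⁻⁴ × 210 = 0.05292 m
A 0.46 × 2.8×10⁻⁴ × 310 = 0.039928 m
A Layer 3: 1500 × 0.57 × 2×10⁻⁴ = 0.17100 m
A total: 0.263848 m
B Layer 1: 220 × 2.1×10⁻⁴ × 0.71 = 0.032802 m
B 1.1×10⁻⁴ × 800 × 0.49 = 0.04312 m
B total: 0.075922 m
Difference: 0.263848 − 0.075922 = 0.187926 m

Δh_A ≈ 0.26 m, Δh_B ≈ 0.076 m; difference ≈ 0.19 m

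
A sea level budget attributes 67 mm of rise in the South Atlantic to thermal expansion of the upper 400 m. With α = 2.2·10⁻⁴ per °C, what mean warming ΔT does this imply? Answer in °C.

ΔT = Δh/(αH) = 0.067 / (2.2×10⁻⁴ × 400) ≈ 0.7614 °C

about 0.761 °C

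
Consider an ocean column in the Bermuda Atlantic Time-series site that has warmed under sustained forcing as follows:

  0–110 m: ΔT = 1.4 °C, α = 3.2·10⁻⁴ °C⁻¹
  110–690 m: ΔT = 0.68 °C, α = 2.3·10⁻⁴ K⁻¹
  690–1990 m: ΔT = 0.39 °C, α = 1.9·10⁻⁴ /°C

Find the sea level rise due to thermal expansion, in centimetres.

Layer 1: 3.2×10⁻⁴ × 1.4 × 110 = 0.04928 m
Layer 2: 0.68 × 2.3×10⁻⁴ × 580 = 0.090712 m
Layer 3: 1.9×10⁻⁴ × 0.39 × 1300 = 0.09633 m
Δh = 0.04928 + 0.090712 + 0.09633 = 0.236322 m

23.6 cm of thermosteric rise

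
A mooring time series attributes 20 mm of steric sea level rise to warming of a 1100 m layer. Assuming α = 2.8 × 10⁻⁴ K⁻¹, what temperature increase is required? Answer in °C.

about 0.0649 °C

ΔT = Δh/(αH) = 0.02 / (2.8×10⁻⁴ × 1100) ≈ 0.06494 °C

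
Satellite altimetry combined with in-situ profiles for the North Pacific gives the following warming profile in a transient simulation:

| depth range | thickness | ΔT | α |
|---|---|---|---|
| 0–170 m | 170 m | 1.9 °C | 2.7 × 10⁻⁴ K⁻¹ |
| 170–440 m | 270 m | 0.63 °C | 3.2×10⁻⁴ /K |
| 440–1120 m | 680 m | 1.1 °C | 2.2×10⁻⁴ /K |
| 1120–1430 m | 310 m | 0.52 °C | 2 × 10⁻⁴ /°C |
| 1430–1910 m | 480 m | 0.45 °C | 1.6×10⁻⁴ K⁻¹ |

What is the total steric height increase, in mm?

0–170 m: 1.9 × 170 × 2.7×10⁻⁴ = 0.08721 m
170–440 m: 0.63 × 270 × 3.2×10⁻⁴ = 0.054432 m
2.2×10⁻⁴ × 1.1 × 680 = 0.16456 m
Layer 4: 2×10⁻⁴ × 0.52 × 310 = 0.03224 m
Layer 5: 0.45 × 480 × 1.6×10⁻⁴ = 0.03456 m
Δh = 0.08721 + 0.054432 + 0.16456 + 0.03224 + 0.03456 = 0.373002 m ≈ 373 mm

373 mm of thermosteric rise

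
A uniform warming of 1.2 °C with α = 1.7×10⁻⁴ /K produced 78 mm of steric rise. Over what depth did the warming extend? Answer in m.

H = Δh/(αΔT) = 0.078 / (1.7×10⁻⁴ × 1.2) ≈ 382.4 m

382 m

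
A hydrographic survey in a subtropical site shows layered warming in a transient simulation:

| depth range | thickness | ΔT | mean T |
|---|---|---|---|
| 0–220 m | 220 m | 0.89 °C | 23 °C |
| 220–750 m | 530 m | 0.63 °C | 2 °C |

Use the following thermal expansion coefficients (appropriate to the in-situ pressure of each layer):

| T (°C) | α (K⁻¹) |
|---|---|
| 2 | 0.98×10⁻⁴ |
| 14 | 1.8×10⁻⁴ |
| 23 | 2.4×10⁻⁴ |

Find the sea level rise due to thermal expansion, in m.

about 0.080 m

Layer 1 at 23 °C → α = 2.4×10⁻⁴ K⁻¹
Layer 2 at 2 °C → α = 0.98×10⁻⁴ K⁻¹
0.89 × 220 × 2.4×10⁻⁴ = 0.046992 m
Layer 2: 530 × 0.63 × 0.98×10⁻⁴ = 0.0327222 m
Δh = 0.046992 + 0.0327222 = 0.0797142 m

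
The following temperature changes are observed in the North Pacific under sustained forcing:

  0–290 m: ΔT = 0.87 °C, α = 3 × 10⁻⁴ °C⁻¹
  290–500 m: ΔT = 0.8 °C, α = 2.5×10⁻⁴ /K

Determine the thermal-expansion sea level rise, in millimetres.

about 118 mm

0–290 m: 290 × 3×10⁻⁴ × 0.87 = 0.07569 m
210 × 2.5×10⁻⁴ × 0.8 = 0.04200 m
Δh = 0.07569 + 0.04200 = 0.11769 m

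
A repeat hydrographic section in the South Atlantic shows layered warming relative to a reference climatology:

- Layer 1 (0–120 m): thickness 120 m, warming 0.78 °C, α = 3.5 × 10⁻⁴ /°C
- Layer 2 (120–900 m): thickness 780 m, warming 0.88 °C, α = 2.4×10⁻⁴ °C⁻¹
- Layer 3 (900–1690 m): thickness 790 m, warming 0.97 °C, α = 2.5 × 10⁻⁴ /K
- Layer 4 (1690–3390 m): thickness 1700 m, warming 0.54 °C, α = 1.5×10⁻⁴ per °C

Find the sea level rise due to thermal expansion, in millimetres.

Δh = 527 mm

Layer 1: 3.5×10⁻⁴ × 120 × 0.78 = 0.03276 m
0.88 × 2.4×10⁻⁴ × 780 = 0.164736 m
790 × 2.5×10⁻⁴ × 0.97 = 0.191575 m
Layer 4: 1700 × 1.5×10⁻⁴ × 0.54 = 0.13770 m
Δh = 0.03276 + 0.164736 + 0.191575 + 0.13770 = 0.526771 m ≈ 527 mm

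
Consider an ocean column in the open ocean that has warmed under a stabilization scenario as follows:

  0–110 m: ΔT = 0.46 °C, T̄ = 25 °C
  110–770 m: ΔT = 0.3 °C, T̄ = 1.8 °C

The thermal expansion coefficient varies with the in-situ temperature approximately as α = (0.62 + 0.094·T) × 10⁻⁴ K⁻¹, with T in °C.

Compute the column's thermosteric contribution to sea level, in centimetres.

Layer 1: α = (0.62 + 0.094×25)×10⁻⁴ = 2.97×10⁻⁴ K⁻¹
Layer 2: α = (0.62 + 0.094×1.8)×10⁻⁴ = 0.7892×10⁻⁴ K⁻¹
0–110 m: 0.46 × 110 × 2.97×10⁻⁴ = 0.0150282 m
Layer 2: 660 × 0.3 × 0.7892×10⁻⁴ = 0.01562616 m
Δh = 0.0150282 + 0.01562616 = 0.03065436 m

Δh = 3.07 cm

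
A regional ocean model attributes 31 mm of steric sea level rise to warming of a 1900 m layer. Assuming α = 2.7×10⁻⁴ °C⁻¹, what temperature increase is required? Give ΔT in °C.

about 0.0604 °C

ΔT = Δh/(αH) = 0.031 / (2.7×10⁻⁴ × 1900) ≈ 0.06043 °C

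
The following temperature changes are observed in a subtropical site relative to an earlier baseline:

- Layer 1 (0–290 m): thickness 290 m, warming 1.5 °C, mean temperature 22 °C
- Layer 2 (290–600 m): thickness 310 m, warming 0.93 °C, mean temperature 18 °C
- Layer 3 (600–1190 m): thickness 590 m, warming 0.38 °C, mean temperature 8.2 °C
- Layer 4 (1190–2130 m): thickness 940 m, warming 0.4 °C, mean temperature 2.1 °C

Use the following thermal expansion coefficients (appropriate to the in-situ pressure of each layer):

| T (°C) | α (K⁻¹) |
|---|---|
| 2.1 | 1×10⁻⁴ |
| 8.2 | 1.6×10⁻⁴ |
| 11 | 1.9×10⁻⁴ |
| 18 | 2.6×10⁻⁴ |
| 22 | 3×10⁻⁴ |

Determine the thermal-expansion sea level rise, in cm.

Layer 1 at 22 °C → α = 3×10⁻⁴ K⁻¹
Layer 2 at 18 °C → α = 2.6×10⁻⁴ K⁻¹
Layer 3 at 8.2 °C → α = 1.6×10⁻⁴ K⁻¹
Layer 4 at 2.1 °C → α = 1×10⁻⁴ K⁻¹
3×10⁻⁴ × 290 × 1.5 = 0.13050 m
Layer 2: 310 × 2.6×10⁻⁴ × 0.93 = 0.074958 m
600–1190 m: 0.38 × 590 × 1.6×10⁻⁴ = 0.035872 m
0.4 × 940 × 1×10⁻⁴ = 0.03760 m
Δh = 0.13050 + 0.074958 + 0.035872 + 0.03760 = 0.27893 m

Δh ≈ 28 cm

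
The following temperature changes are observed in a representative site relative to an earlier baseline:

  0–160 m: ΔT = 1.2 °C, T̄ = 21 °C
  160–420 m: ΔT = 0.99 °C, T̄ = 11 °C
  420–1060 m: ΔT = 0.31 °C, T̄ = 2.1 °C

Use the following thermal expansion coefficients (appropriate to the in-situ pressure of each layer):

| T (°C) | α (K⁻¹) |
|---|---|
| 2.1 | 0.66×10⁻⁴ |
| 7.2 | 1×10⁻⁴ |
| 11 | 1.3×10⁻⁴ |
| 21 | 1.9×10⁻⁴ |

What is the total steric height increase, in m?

Δh = 0.0830 m

Layer 1 at 21 °C → α = 1.9×10⁻⁴ K⁻¹
Layer 2 at 11 °C → α = 1.3×10⁻⁴ K⁻¹
Layer 3 at 2.1 °C → α = 0.66×10⁻⁴ K⁻¹
Layer 1: 1.9×10⁻⁴ × 1.2 × 160 = 0.03648 m
Layer 2: 0.99 × 1.3×10⁻⁴ × 260 = 0.033462 m
Layer 3: 0.31 × 640 × 0.66×10⁻⁴ = 0.0130944 m
Δh = 0.03648 + 0.033462 + 0.0130944 = 0.0830364 m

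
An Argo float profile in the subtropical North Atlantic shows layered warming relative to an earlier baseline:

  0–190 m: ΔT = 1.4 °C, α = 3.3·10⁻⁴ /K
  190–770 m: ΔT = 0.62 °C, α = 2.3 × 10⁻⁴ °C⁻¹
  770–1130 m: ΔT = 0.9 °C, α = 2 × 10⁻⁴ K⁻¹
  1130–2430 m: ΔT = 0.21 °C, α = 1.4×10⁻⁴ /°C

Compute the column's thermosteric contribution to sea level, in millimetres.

Δh = 274 mm

0–190 m: 3.3×10⁻⁴ × 190 × 1.4 = 0.08778 m
580 × 2.3×10⁻⁴ × 0.62 = 0.082708 m
770–1130 m: 2×10⁻⁴ × 360 × 0.9 = 0.06480 m
Layer 4: 1300 × 0.21 × 1.4×10⁻⁴ = 0.03822 m
Δh = 0.08778 + 0.082708 + 0.06480 + 0.03822 = 0.273508 m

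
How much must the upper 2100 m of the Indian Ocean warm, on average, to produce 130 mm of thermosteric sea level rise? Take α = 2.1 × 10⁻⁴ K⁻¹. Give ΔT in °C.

0.295 °C

ΔT = Δh/(αH) = 0.13 / (2.1×10⁻⁴ × 2100) ≈ 0.2948 °C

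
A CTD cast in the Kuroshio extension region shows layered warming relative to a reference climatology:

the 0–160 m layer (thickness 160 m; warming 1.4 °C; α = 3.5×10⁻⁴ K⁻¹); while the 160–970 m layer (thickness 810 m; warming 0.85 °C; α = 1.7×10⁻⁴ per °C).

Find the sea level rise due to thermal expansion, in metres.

0.20 m of thermosteric rise

Layer 1: 3.5×10⁻⁴ × 1.4 × 160 = 0.07840 m
Layer 2: 1.7×10⁻⁴ × 0.85 × 810 = 0.117045 m
Δh = 0.07840 + 0.117045 = 0.195445 m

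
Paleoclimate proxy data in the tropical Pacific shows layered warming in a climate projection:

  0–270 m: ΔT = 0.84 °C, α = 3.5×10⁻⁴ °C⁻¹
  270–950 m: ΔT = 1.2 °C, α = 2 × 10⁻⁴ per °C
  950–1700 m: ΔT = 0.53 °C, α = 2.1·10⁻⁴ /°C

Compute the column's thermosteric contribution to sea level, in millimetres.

0–270 m: 3.5×10⁻⁴ × 0.84 × 270 = 0.07938 m
Layer 2: 2×10⁻⁴ × 1.2 × 680 = 0.16320 m
0.53 × 2.1×10⁻⁴ × 750 = 0.083475 m
Δh = 0.07938 + 0.16320 + 0.083475 = 0.326055 m

Δh = 330 mm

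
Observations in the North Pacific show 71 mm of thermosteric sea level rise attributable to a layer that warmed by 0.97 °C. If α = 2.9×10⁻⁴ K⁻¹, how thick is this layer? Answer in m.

H ≈ 252 m

H = Δh/(αΔT) = 0.071 / (2.9×10⁻⁴ × 0.97) ≈ 252.4 m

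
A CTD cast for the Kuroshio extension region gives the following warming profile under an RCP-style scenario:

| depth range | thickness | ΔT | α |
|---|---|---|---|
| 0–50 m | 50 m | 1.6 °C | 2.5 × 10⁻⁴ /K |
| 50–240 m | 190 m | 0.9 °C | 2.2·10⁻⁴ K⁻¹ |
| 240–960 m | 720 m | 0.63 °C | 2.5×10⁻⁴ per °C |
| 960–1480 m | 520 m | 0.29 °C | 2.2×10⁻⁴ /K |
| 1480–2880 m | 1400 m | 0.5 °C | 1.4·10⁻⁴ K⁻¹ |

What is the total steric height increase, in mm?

0–50 m: 1.6 × 2.5×10⁻⁴ × 50 = 0.02000 m
2.2×10⁻⁴ × 190 × 0.9 = 0.03762 m
0.63 × 720 × 2.5×10⁻⁴ = 0.11340 m
Layer 4: 2.2×10⁻⁴ × 520 × 0.29 = 0.033176 m
1480–2880 m: 0.5 × 1400 × 1.4×10⁻⁴ = 0.09800 m
Δh = 0.02000 + 0.03762 + 0.11340 + 0.033176 + 0.09800 = 0.302196 m ≈ 302 mm

Δh = 302 mm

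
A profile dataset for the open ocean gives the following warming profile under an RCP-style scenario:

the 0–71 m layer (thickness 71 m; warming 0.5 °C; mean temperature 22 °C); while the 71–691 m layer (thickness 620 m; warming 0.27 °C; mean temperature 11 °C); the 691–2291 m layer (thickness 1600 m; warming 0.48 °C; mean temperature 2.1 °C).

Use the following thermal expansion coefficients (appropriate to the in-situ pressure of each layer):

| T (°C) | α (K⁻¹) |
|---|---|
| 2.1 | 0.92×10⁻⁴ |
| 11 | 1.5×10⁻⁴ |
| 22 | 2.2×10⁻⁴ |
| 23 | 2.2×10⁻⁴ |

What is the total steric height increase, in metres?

Layer 1 at 22 °C → α = 2.2×10⁻⁴ K⁻¹
Layer 2 at 11 °C → α = 1.5×10⁻⁴ K⁻¹
Layer 3 at 2.1 °C → α = 0.92×10⁻⁴ K⁻¹
2.2×10⁻⁴ × 71 × 0.5 = 0.00781 m
1.5×10⁻⁴ × 0.27 × 620 = 0.02511 m
1600 × 0.48 × 0.92×10⁻⁴ = 0.070656 m
Δh = 0.00781 + 0.02511 + 0.070656 = 0.103576 m

0.104 m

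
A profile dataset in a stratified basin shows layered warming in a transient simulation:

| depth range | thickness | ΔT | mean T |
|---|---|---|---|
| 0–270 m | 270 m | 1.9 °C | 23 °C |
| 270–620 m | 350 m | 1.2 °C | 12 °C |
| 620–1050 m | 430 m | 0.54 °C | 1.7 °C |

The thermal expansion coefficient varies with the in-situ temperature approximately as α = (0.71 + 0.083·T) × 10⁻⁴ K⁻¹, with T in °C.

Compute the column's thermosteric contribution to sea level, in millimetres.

Layer 1: α = (0.71 + 0.083×23)×10⁻⁴ = 2.619×10⁻⁴ K⁻¹
Layer 2: α = (0.71 + 0.083×12)×10⁻⁴ = 1.706×10⁻⁴ K⁻¹
Layer 3: α = (0.71 + 0.083×1.7)×10⁻⁴ = 0.8511×10⁻⁴ K⁻¹
0–270 m: 1.9 × 2.619×10⁻⁴ × 270 = 0.1343547 m
270–620 m: 1.2 × 1.706×10⁻⁴ × 350 = 0.071652 m
Layer 3: 0.8511×10⁻⁴ × 430 × 0.54 = 0.019762542 m
Δh = 0.1343547 + 0.071652 + 0.019762542 = 0.225769242 m

about 226 mm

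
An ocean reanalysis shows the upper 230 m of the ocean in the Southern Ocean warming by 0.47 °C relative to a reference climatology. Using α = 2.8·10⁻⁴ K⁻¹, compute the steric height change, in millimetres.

Δh = 30.3 mm

Δh = αΔT·H = 2.8×10⁻⁴ × 0.47 × 230 = 0.030268 m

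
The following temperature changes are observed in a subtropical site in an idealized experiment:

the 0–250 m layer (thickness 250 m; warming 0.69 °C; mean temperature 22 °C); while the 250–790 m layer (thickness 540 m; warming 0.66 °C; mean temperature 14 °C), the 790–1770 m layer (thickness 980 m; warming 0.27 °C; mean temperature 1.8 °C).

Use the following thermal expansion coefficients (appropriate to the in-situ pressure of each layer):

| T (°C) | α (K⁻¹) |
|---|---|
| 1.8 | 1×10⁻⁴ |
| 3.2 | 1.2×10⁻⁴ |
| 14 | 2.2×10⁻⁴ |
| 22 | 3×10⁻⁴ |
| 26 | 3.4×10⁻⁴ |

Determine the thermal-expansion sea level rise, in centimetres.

Layer 1 at 22 °C → α = 3×10⁻⁴ K⁻¹
Layer 2 at 14 °C → α = 2.2×10⁻⁴ K⁻¹
Layer 3 at 1.8 °C → α = 1×10⁻⁴ K⁻¹
Layer 1: 3×10⁻⁴ × 250 × 0.69 = 0.05175 m
250–790 m: 2.2×10⁻⁴ × 0.66 × 540 = 0.078408 m
790–1770 m: 980 × 1×10⁻⁴ × 0.27 = 0.02646 m
Δh = 0.05175 + 0.078408 + 0.02646 = 0.156618 m

15.7 cm of thermosteric rise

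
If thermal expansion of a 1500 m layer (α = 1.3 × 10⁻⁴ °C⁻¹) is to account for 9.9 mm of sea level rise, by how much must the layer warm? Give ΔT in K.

ΔT = Δh/(αH) = 0.0099 / (1.3×10⁻⁴ × 1500) ≈ 0.05077 K

0.0508 K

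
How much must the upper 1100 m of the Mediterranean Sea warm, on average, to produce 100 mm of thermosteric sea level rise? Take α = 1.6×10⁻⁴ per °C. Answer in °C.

about 0.568 °C

ΔT = Δh/(αH) = 0.1 / (1.6×10⁻⁴ × 1100) ≈ 0.5682 °C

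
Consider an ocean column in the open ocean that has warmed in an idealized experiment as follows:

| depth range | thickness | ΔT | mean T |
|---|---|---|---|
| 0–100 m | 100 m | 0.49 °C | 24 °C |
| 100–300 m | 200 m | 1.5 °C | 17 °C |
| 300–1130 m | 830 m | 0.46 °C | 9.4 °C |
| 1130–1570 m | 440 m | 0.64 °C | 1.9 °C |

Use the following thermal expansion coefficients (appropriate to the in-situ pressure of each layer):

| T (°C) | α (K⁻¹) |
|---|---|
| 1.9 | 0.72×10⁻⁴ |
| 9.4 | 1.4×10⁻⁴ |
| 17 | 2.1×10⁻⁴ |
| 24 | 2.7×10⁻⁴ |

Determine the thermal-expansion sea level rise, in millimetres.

Layer 1 at 24 °C → α = 2.7×10⁻⁴ K⁻¹
Layer 2 at 17 °C → α = 2.1×10⁻⁴ K⁻¹
Layer 3 at 9.4 °C → α = 1.4×10⁻⁴ K⁻¹
Layer 4 at 1.9 °C → α = 0.72×10⁻⁴ K⁻¹
0–100 m: 0.49 × 100 × 2.7×10⁻⁴ = 0.01323 m
200 × 2.1×10⁻⁴ × 1.5 = 0.06300 m
1.4×10⁻⁴ × 0.46 × 830 = 0.053452 m
0.72×10⁻⁴ × 0.64 × 440 = 0.0202752 m
Δh = 0.01323 + 0.06300 + 0.053452 + 0.0202752 = 0.1499572 m ≈ 150 mm

Δh = 150 mm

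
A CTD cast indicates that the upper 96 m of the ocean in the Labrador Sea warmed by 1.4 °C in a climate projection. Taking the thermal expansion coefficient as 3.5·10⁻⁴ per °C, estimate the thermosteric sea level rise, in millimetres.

Δh = αΔT·H = 3.5×10⁻⁴ × 1.4 × 96 = 0.04704 m

47.0 mm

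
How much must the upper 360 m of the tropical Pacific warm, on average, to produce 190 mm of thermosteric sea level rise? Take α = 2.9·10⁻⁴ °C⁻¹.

1.8 K

ΔT = Δh/(αH) = 0.19 / (2.9×10⁻⁴ × 360) ≈ 1.820 K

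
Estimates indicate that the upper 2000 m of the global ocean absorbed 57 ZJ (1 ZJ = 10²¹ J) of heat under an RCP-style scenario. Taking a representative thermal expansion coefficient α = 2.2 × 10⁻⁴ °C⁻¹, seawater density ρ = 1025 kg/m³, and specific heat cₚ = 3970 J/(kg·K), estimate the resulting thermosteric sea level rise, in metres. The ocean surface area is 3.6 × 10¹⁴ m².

Δh ≈ 0.00856 m

Per unit area: Q = 57×10²¹ / (3.6×10¹⁴) ≈ 1.583×10⁸ J/m²
Δh = αQ/(ρcₚ) = 2.2×10⁻⁴ × 1.583×10⁸ / (1025 × 3970) ≈ 0.0085583 m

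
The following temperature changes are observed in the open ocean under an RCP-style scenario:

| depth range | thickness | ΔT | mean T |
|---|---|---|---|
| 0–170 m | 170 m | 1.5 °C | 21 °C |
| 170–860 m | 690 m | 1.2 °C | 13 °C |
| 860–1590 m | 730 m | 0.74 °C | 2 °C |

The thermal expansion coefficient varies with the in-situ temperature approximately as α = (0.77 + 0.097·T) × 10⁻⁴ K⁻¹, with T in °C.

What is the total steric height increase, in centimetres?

about 29.2 cm

Layer 1: α = (0.77 + 0.097×21)×10⁻⁴ = 2.807×10⁻⁴ K⁻¹
Layer 2: α = (0.77 + 0.097×13)×10⁻⁴ = 2.031×10⁻⁴ K⁻¹
Layer 3: α = (0.77 + 0.097×2)×10⁻⁴ = 0.964×10⁻⁴ K⁻¹
Layer 1: 2.807×10⁻⁴ × 1.5 × 170 = 0.0715785 m
170–860 m: 690 × 2.031×10⁻⁴ × 1.2 = 0.1681668 m
860–1590 m: 0.964×10⁻⁴ × 730 × 0.74 = 0.05207528 m
Δh = 0.0715785 + 0.1681668 + 0.05207528 = 0.29182058 m ≈ 29.2 cm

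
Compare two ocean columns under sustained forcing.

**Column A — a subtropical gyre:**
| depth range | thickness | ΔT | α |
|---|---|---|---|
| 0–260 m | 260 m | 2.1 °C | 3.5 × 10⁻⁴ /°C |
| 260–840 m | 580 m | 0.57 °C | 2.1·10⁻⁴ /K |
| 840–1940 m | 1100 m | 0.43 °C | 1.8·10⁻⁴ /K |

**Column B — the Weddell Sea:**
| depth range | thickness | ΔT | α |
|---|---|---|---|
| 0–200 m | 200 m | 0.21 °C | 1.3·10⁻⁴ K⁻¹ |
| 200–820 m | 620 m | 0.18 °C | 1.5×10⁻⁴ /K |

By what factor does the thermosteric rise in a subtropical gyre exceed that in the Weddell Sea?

15.6

A 0–260 m: 2.1 × 3.5×10⁻⁴ × 260 = 0.19110 m
A 0.57 × 2.1×10⁻⁴ × 580 = 0.069426 m
A 840–1940 m: 1100 × 0.43 × 1.8×10⁻⁴ = 0.08514 m
A total: 0.345666 m
B 0.21 × 200 × 1.3×10⁻⁴ = 0.00546 m
B Layer 2: 0.18 × 620 × 1.5×10⁻⁴ = 0.01674 m
B total: 0.02220 m
Ratio: 0.345666 / 0.02220 ≈ 15.57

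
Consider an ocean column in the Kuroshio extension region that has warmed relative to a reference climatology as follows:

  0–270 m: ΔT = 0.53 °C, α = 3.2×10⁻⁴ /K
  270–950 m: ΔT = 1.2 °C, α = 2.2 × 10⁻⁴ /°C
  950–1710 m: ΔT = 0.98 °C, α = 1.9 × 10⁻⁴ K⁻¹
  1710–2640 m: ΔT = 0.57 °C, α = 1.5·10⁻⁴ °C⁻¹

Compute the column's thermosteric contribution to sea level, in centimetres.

0–270 m: 3.2×10⁻⁴ × 0.53 × 270 = 0.045792 m
Layer 2: 1.2 × 680 × 2.2×10⁻⁴ = 0.17952 m
Layer 3: 0.98 × 760 × 1.9×10⁻⁴ = 0.141512 m
1710–2640 m: 930 × 1.5×10⁻⁴ × 0.57 = 0.079515 m
Δh = 0.045792 + 0.17952 + 0.141512 + 0.079515 = 0.446339 m

44.6 cm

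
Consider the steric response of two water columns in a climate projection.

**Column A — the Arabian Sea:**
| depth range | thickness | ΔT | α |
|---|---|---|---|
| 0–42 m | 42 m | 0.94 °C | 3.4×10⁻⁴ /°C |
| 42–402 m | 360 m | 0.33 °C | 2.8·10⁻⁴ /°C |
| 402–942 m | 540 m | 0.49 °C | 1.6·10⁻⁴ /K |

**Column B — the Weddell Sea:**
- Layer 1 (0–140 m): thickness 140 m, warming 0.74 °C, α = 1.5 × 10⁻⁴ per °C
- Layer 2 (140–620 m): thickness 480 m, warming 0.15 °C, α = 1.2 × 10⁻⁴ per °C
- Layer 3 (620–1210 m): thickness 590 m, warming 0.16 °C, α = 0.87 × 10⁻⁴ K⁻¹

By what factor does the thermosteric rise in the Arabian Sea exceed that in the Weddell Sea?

≈ 2.7×

A 0–42 m: 3.4×10⁻⁴ × 0.94 × 42 = 0.0134232 m
A 360 × 2.8×10⁻⁴ × 0.33 = 0.033264 m
A 1.6×10⁻⁴ × 540 × 0.49 = 0.042336 m
A total: 0.0890232 m
B 0–140 m: 1.5×10⁻⁴ × 140 × 0.74 = 0.01554 m
B 140–620 m: 0.15 × 480 × 1.2×10⁻⁴ = 0.00864 m
B 590 × 0.87×10⁻⁴ × 0.16 = 0.0082128 m
B total: 0.0323928 m
Ratio: 0.0890232 / 0.0323928 ≈ 2.748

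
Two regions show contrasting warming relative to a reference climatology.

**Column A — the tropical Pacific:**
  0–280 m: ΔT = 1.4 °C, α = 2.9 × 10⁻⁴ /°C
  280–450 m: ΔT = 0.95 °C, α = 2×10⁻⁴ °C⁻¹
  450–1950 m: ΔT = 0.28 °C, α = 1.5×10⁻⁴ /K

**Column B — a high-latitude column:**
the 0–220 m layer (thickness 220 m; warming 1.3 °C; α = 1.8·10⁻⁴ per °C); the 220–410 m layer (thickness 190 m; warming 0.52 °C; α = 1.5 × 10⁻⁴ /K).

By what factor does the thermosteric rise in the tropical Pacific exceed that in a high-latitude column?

3.15

A 280 × 1.4 × 2.9×10⁻⁴ = 0.11368 m
A Layer 2: 0.95 × 2×10⁻⁴ × 170 = 0.03230 m
A 0.28 × 1500 × 1.5×10⁻⁴ = 0.06300 m
A total: 0.20898 m
B Layer 1: 1.8×10⁻⁴ × 220 × 1.3 = 0.05148 m
B Layer 2: 0.52 × 190 × 1.5×10⁻⁴ = 0.01482 m
B total: 0.06630 m
Ratio: 0.20898 / 0.06630 ≈ 3.152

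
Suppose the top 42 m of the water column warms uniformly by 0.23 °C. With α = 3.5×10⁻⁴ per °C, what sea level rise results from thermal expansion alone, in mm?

about 3.38 mm

Δh = αΔT·H = 3.5×10⁻⁴ × 0.23 × 42 = 0.003381 m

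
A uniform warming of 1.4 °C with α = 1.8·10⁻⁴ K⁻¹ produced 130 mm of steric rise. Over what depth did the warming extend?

H = Δh/(αΔT) = 0.13 / (1.8×10⁻⁴ × 1.4) ≈ 515.9 m

516 m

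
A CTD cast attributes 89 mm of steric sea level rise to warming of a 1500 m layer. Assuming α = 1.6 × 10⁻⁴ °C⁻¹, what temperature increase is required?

about 0.371 °C

ΔT = Δh/(αH) = 0.089 / (1.6×10⁻⁴ × 1500) ≈ 0.3708 °C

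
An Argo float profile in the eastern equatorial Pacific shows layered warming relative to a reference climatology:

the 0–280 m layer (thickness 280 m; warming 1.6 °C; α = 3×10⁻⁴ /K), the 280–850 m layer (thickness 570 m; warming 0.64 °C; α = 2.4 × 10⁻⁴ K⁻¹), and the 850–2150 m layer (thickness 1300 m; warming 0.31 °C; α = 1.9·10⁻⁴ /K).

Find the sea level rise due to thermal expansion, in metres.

0–280 m: 280 × 3×10⁻⁴ × 1.6 = 0.13440 m
280–850 m: 2.4×10⁻⁴ × 570 × 0.64 = 0.087552 m
850–2150 m: 1300 × 1.9×10⁻⁴ × 0.31 = 0.07657 m
Δh = 0.13440 + 0.087552 + 0.07657 = 0.298522 m

Δh ≈ 0.299 m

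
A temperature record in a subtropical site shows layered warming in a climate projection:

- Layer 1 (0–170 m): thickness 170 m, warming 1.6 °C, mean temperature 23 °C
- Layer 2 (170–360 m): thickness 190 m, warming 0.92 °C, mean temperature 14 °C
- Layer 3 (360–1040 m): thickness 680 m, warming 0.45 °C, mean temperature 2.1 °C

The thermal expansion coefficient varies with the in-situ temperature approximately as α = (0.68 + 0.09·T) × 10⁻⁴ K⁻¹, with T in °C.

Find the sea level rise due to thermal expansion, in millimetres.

about 135 mm

Layer 1: α = (0.68 + 0.09×23)×10⁻⁴ = 2.75×10⁻⁴ K⁻¹
Layer 2: α = (0.68 + 0.09×14)×10⁻⁴ = 1.94×10⁻⁴ K⁻¹
Layer 3: α = (0.68 + 0.09×2.1)×10⁻⁴ = 0.869×10⁻⁴ K⁻¹
0–170 m: 2.75×10⁻⁴ × 170 × 1.6 = 0.07480 m
170–360 m: 0.92 × 1.94×10⁻⁴ × 190 = 0.0339112 m
360–1040 m: 680 × 0.45 × 0.869×10⁻⁴ = 0.0265914 m
Δh = 0.07480 + 0.0339112 + 0.0265914 = 0.1353026 m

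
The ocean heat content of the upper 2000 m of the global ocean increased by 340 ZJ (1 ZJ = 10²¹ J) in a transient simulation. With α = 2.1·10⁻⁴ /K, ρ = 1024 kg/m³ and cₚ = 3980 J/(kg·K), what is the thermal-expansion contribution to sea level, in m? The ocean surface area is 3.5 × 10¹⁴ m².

Per unit area: Q = 340×10²¹ / (3.5×10¹⁴) ≈ 9.714×10⁸ J/m²
Δh = αQ/(ρcₚ) = 2.1×10⁻⁴ × 9.714×10⁸ / (1024 × 3980) ≈ 0.050053 m

Δh = 0.050 m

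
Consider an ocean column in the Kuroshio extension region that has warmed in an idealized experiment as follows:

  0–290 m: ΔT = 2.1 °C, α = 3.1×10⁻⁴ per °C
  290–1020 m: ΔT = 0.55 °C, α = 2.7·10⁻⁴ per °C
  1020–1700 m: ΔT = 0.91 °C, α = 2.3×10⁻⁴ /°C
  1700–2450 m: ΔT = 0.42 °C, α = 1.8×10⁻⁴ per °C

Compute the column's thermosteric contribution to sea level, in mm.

about 496 mm

Layer 1: 2.1 × 3.1×10⁻⁴ × 290 = 0.18879 m
290–1020 m: 0.55 × 730 × 2.7×10⁻⁴ = 0.108405 m
Layer 3: 2.3×10⁻⁴ × 0.91 × 680 = 0.142324 m
Layer 4: 750 × 0.42 × 1.8×10⁻⁴ = 0.05670 m
Δh = 0.18879 + 0.108405 + 0.142324 + 0.05670 = 0.496219 m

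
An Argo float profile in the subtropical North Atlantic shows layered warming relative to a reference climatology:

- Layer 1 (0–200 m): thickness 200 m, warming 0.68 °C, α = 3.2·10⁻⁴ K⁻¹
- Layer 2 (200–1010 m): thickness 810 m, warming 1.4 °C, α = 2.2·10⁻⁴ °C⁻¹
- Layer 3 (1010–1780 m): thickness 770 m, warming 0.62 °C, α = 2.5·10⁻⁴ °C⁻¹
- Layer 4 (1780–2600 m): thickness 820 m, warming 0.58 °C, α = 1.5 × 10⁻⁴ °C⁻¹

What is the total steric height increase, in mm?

484 mm

0–200 m: 3.2×10⁻⁴ × 200 × 0.68 = 0.04352 m
1.4 × 810 × 2.2×10⁻⁴ = 0.24948 m
0.62 × 2.5×10⁻⁴ × 770 = 0.11935 m
1780–2600 m: 1.5×10⁻⁴ × 0.58 × 820 = 0.07134 m
Δh = 0.04352 + 0.24948 + 0.11935 + 0.07134 = 0.48369 m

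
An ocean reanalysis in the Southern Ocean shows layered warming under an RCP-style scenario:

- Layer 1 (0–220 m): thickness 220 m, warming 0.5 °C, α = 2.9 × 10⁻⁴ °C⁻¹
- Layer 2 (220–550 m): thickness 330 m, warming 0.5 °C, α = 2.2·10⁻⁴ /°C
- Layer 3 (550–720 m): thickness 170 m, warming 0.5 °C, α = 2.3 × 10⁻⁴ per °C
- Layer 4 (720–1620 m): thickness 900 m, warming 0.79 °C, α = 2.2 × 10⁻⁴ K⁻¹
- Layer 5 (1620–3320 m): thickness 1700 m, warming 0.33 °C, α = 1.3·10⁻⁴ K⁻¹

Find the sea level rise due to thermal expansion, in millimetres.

2.9×10⁻⁴ × 220 × 0.5 = 0.03190 m
220–550 m: 0.5 × 330 × 2.2×10⁻⁴ = 0.03630 m
Layer 3: 0.5 × 2.3×10⁻⁴ × 170 = 0.01955 m
Layer 4: 900 × 0.79 × 2.2×10⁻⁴ = 0.15642 m
1700 × 0.33 × 1.3×10⁻⁴ = 0.07293 m
Δh = 0.03190 + 0.03630 + 0.01955 + 0.15642 + 0.07293 = 0.31710 m

Δh ≈ 320 mm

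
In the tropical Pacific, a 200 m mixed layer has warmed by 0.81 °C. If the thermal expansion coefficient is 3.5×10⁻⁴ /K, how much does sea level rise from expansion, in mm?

about 56.7 mm

Δh = αΔT·H = 3.5×10⁻⁴ × 0.81 × 200 = 0.05670 m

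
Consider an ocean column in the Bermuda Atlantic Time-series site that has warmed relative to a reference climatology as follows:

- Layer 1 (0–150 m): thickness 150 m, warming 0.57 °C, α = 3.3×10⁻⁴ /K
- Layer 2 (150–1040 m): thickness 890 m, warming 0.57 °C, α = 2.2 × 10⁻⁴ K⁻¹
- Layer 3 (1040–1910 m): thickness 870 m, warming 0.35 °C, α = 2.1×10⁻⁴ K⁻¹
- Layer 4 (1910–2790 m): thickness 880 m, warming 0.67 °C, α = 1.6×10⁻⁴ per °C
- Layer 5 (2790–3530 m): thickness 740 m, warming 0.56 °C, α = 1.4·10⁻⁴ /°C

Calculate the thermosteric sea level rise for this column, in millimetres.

356 mm

0.57 × 3.3×10⁻⁴ × 150 = 0.028215 m
0.57 × 2.2×10⁻⁴ × 890 = 0.111606 m
Layer 3: 2.1×10⁻⁴ × 0.35 × 870 = 0.063945 m
1910–2790 m: 880 × 0.67 × 1.6×10⁻⁴ = 0.094336 m
1.4×10⁻⁴ × 740 × 0.56 = 0.058016 m
Δh = 0.028215 + 0.111606 + 0.063945 + 0.094336 + 0.058016 = 0.356118 m ≈ 356 mm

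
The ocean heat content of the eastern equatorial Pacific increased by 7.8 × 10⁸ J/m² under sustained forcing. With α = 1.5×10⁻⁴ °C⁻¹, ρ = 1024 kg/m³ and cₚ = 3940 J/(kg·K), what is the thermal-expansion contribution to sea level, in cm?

about 2.90 cm

Δh = αQ/(ρcₚ) = 1.5×10⁻⁴ × 7.8×10⁸ / (1024 × 3940) ≈ 0.028999 m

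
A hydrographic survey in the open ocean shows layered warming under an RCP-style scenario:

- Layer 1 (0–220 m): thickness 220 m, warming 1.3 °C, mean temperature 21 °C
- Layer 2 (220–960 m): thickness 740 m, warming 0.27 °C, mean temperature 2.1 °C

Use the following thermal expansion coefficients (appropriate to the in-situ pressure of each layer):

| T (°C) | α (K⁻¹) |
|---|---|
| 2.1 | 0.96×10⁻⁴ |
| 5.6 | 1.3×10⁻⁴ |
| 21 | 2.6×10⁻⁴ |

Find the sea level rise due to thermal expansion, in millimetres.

Layer 1 at 21 °C → α = 2.6×10⁻⁴ K⁻¹
Layer 2 at 2.1 °C → α = 0.96×10⁻⁴ K⁻¹
0–220 m: 2.6×10⁻⁴ × 1.3 × 220 = 0.07436 m
220–960 m: 740 × 0.27 × 0.96×10⁻⁴ = 0.0191808 m
Δh = 0.07436 + 0.0191808 = 0.0935408 m

93.5 mm of thermosteric rise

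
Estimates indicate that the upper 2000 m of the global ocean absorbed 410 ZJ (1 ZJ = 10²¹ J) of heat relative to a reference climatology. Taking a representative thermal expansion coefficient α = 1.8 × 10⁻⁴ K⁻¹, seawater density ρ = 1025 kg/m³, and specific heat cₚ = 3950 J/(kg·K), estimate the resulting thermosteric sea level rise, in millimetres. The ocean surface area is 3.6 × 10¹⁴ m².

Per unit area: Q = 410×10²¹ / (3.6×10¹⁴) ≈ 1.139×10⁹ J/m²
Δh = αQ/(ρcₚ) = 1.8×10⁻⁴ × 1.139×10⁹ / (1025 × 3950) ≈ 0.050638 m

about 51 mm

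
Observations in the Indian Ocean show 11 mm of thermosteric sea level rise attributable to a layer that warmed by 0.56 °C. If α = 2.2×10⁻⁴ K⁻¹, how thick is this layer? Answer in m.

H = Δh/(αΔT) = 0.011 / (2.2×10⁻⁴ × 0.56) ≈ 89.29 m

about 89.3 m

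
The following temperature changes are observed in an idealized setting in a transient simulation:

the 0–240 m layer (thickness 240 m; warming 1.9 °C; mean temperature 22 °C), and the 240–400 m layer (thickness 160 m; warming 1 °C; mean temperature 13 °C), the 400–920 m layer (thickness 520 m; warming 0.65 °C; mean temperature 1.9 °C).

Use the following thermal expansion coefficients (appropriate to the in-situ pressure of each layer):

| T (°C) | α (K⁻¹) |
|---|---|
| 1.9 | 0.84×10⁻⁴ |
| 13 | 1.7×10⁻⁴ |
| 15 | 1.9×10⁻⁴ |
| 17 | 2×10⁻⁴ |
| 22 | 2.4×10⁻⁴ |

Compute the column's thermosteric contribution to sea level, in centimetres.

Δh ≈ 17 cm

Layer 1 at 22 °C → α = 2.4×10⁻⁴ K⁻¹
Layer 2 at 13 °C → α = 1.7×10⁻⁴ K⁻¹
Layer 3 at 1.9 °C → α = 0.84×10⁻⁴ K⁻¹
Layer 1: 2.4×10⁻⁴ × 240 × 1.9 = 0.10944 m
240–400 m: 1.7×10⁻⁴ × 1 × 160 = 0.02720 m
400–920 m: 0.65 × 520 × 0.84×10⁻⁴ = 0.028392 m
Δh = 0.10944 + 0.02720 + 0.028392 = 0.165032 m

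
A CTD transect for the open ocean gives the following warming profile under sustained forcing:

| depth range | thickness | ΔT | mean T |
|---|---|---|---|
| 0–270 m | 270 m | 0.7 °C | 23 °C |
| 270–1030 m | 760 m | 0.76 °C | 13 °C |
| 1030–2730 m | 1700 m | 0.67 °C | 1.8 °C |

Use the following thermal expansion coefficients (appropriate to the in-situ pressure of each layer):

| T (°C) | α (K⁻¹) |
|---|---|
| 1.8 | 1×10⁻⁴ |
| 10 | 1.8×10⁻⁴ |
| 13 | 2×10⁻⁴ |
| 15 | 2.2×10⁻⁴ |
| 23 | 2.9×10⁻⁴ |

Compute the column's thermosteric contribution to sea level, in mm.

Layer 1 at 23 °C → α = 2.9×10⁻⁴ K⁻¹
Layer 2 at 13 °C → α = 2×10⁻⁴ K⁻¹
Layer 3 at 1.8 °C → α = 1×10⁻⁴ K⁻¹
270 × 0.7 × 2.9×10⁻⁴ = 0.05481 m
Layer 2: 760 × 0.76 × 2×10⁻⁴ = 0.11552 m
Layer 3: 0.67 × 1×10⁻⁴ × 1700 = 0.11390 m
Δh = 0.05481 + 0.11552 + 0.11390 = 0.28423 m ≈ 284 mm

284 mm of thermosteric rise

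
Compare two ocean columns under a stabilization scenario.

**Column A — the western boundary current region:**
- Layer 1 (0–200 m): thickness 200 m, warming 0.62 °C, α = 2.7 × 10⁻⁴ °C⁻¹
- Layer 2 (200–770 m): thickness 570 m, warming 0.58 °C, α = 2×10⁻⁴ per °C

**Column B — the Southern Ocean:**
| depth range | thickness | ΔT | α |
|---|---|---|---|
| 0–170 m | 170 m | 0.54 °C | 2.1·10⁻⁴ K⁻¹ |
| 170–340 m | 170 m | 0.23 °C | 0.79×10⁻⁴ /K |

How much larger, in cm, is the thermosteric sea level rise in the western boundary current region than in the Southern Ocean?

7.7 cm larger

A 200 × 0.62 × 2.7×10⁻⁴ = 0.03348 m
A Layer 2: 2×10⁻⁴ × 570 × 0.58 = 0.06612 m
A total: 0.09960 m
B 0–170 m: 0.54 × 170 × 2.1×10⁻⁴ = 0.019278 m
B 0.79×10⁻⁴ × 0.23 × 170 = 0.0030889 m
B total: 0.0223669 m
Difference: 0.09960 − 0.0223669 = 0.0772331 m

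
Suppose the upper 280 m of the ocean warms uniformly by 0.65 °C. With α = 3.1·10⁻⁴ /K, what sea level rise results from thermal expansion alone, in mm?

Δh = αΔT·H = 3.1×10⁻⁴ × 0.65 × 280 = 0.05642 m

56 mm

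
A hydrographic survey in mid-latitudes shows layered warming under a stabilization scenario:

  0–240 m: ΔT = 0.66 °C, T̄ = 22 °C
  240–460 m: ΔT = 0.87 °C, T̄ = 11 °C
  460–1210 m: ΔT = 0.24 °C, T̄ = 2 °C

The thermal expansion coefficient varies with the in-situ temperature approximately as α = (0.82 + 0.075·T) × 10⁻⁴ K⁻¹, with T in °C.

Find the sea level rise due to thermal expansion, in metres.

Layer 1: α = (0.82 + 0.075×22)×10⁻⁴ = 2.47×10⁻⁴ K⁻¹
Layer 2: α = (0.82 + 0.075×11)×10⁻⁴ = 1.645×10⁻⁴ K⁻¹
Layer 3: α = (0.82 + 0.075×2)×10⁻⁴ = 0.97×10⁻⁴ K⁻¹
0–240 m: 240 × 2.47×10⁻⁴ × 0.66 = 0.0391248 m
240–460 m: 220 × 0.87 × 1.645×10⁻⁴ = 0.0314853 m
750 × 0.97×10⁻⁴ × 0.24 = 0.01746 m
Δh = 0.0391248 + 0.0314853 + 0.01746 = 0.0880701 m

Δh ≈ 0.0881 m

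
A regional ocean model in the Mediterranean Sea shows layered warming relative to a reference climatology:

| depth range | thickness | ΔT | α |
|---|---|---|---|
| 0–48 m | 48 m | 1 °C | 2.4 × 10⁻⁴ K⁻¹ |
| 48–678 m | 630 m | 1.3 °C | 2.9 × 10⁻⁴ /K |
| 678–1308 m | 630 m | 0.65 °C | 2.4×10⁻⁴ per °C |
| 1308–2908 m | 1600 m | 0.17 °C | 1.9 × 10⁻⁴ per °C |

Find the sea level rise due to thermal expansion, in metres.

2.4×10⁻⁴ × 48 × 1 = 0.01152 m
1.3 × 630 × 2.9×10⁻⁴ = 0.23751 m
Layer 3: 2.4×10⁻⁴ × 0.65 × 630 = 0.09828 m
1.9×10⁻⁴ × 0.17 × 1600 = 0.05168 m
Δh = 0.01152 + 0.23751 + 0.09828 + 0.05168 = 0.39899 m

0.399 m of thermosteric rise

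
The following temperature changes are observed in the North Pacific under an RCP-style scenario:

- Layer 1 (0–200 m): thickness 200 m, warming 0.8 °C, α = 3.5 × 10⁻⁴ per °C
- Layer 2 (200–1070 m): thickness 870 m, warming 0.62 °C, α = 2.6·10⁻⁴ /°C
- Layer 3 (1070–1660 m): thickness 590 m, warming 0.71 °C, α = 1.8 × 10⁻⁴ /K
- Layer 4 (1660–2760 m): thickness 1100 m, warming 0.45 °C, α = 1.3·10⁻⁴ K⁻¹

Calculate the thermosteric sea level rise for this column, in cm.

Layer 1: 200 × 3.5×10⁻⁴ × 0.8 = 0.05600 m
Layer 2: 2.6×10⁻⁴ × 870 × 0.62 = 0.140244 m
Layer 3: 1.8×10⁻⁴ × 0.71 × 590 = 0.075402 m
Layer 4: 1.3×10⁻⁴ × 1100 × 0.45 = 0.06435 m
Δh = 0.05600 + 0.140244 + 0.075402 + 0.06435 = 0.335996 m

33.6 cm of thermosteric rise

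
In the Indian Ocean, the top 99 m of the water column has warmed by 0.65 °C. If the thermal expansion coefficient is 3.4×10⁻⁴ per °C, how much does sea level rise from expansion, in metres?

Δh ≈ 0.0219 m

Δh = αΔT·H = 3.4×10⁻⁴ × 0.65 × 99 = 0.021879 m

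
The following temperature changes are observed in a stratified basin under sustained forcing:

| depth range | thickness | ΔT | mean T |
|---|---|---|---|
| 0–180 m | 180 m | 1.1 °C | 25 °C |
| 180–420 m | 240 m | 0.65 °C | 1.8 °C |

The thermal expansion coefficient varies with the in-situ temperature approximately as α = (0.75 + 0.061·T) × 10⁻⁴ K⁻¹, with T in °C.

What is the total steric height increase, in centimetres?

Layer 1: α = (0.75 + 0.061×25)×10⁻⁴ = 2.275×10⁻⁴ K⁻¹
Layer 2: α = (0.75 + 0.061×1.8)×10⁻⁴ = 0.8598×10⁻⁴ K⁻¹
Layer 1: 2.275×10⁻⁴ × 180 × 1.1 = 0.045045 m
180–420 m: 0.65 × 0.8598×10⁻⁴ × 240 = 0.01341288 m
Δh = 0.045045 + 0.01341288 = 0.05845788 m

5.8 cm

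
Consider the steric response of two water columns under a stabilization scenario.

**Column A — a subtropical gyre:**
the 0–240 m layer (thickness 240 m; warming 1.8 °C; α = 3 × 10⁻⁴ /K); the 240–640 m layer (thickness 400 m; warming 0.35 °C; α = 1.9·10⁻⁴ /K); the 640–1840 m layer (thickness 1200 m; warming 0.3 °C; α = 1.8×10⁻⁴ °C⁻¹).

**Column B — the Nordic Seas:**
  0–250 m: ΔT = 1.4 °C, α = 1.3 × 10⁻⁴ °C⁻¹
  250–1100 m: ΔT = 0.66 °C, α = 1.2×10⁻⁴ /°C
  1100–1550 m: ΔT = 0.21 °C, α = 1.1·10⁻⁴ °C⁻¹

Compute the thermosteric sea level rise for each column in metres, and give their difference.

A: 0.22 m; B: 0.12 m; difference 0.098 m

A 1.8 × 240 × 3×10⁻⁴ = 0.12960 m
A 240–640 m: 1.9×10⁻⁴ × 400 × 0.35 = 0.02660 m
A Layer 3: 1.8×10⁻⁴ × 1200 × 0.3 = 0.06480 m
A total: 0.22100 m
B 0–250 m: 250 × 1.4 × 1.3×10⁻⁴ = 0.04550 m
B 1.2×10⁻⁴ × 0.66 × 850 = 0.06732 m
B Layer 3: 450 × 1.1×10⁻⁴ × 0.21 = 0.010395 m
B total: 0.123215 m
Difference: 0.22100 − 0.123215 = 0.097785 m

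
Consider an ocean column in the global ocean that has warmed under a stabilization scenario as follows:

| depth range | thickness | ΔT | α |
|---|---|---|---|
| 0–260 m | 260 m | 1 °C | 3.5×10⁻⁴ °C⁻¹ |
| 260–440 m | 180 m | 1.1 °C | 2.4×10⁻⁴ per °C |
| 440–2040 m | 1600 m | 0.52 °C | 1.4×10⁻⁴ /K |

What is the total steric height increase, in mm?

0–260 m: 260 × 3.5×10⁻⁴ × 1 = 0.09100 m
260–440 m: 2.4×10⁻⁴ × 1.1 × 180 = 0.04752 m
1.4×10⁻⁴ × 0.52 × 1600 = 0.11648 m
Δh = 0.09100 + 0.04752 + 0.11648 = 0.25500 m

Δh = 260 mm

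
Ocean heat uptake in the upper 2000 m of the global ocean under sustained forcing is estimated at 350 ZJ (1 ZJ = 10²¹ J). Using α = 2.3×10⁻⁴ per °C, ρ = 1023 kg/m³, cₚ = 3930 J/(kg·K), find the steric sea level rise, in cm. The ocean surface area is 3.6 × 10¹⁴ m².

5.56 cm

Per unit area: Q = 350×10²¹ / (3.6×10¹⁴) ≈ 9.722×10⁸ J/m²
Δh = αQ/(ρcₚ) = 2.3×10⁻⁴ × 9.722×10⁸ / (1023 × 3930) ≈ 0.055618 m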